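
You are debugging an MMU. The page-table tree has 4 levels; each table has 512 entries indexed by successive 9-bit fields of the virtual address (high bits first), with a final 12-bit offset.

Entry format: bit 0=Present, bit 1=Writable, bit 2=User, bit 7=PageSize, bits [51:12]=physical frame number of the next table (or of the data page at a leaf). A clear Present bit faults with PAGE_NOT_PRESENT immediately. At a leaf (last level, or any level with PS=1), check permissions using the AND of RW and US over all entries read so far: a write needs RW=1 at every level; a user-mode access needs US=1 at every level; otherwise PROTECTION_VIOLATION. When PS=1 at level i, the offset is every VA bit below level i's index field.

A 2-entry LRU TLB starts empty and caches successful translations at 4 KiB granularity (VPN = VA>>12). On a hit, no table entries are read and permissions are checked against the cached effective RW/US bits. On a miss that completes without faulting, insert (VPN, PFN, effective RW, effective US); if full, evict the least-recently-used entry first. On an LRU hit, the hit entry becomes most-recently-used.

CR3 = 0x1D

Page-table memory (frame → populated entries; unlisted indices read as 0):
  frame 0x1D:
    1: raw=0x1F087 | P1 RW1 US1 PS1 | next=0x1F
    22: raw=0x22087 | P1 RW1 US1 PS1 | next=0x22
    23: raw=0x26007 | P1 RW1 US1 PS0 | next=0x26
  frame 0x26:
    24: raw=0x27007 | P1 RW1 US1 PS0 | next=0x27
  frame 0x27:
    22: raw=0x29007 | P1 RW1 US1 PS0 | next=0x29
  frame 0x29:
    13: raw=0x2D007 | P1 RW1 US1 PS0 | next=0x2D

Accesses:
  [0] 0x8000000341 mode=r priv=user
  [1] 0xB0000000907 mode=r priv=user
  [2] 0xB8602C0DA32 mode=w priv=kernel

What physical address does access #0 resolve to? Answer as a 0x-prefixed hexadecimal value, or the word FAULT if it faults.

Trace:
#0 VA=0x8000000341 (r,user):
  L0: frame=0x1D idx=1 entry=0x1F087 [P=1 RW=1 US=1 PS=1]
  ✓ 0x1F341 (huge @L0)  — 1 lookups
#1 VA=0xB0000000907 (r,user):
  L0: frame=0x1D idx=22 entry=0x22087 [P=1 RW=1 US=1 PS=1]
  ✓ 0x22907 (huge @L0)  — 1 lookups
#2 VA=0xB8602C0DA32 (w,kernel):
  L0: frame=0x1D idx=23 entry=0x26007 [P=1 RW=1 US=1 PS=0]
  L1: frame=0x26 idx=24 entry=0x27007 [P=1 RW=1 US=1 PS=0]
  L2: frame=0x27 idx=22 entry=0x29007 [P=1 RW=1 US=1 PS=0]
  L3: frame=0x29 idx=13 entry=0x2D007 [P=1 RW=1 US=1 PS=0]
  ✓ 0x2DA32  — 4 lookups

Access #0 PA: 0x1F341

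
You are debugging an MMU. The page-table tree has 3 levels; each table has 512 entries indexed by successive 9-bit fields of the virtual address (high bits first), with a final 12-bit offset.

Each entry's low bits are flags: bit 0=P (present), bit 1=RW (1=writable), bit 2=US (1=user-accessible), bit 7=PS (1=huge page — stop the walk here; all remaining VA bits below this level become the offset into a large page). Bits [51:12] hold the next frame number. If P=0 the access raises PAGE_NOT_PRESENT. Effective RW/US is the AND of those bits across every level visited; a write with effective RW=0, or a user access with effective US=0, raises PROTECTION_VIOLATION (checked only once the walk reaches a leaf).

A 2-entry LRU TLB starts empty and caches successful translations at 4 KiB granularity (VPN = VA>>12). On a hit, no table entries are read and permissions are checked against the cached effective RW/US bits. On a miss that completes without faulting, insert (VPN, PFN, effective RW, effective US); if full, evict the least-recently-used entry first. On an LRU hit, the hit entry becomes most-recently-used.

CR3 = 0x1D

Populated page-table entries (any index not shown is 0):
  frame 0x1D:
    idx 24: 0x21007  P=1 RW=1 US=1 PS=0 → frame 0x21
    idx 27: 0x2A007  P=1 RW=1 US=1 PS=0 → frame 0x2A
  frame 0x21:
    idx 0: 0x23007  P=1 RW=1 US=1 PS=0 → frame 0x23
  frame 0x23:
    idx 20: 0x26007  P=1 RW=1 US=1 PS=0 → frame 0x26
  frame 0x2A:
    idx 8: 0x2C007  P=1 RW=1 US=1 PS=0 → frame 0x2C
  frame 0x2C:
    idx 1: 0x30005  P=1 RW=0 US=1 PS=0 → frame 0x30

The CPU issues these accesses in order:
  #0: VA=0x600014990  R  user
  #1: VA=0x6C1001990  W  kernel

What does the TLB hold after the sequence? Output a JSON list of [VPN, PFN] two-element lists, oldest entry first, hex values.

Walk each access:
#0 VA=0x600014990 (r,user):
  [0] read 0x1D idx=24: raw=0x21007 flags P=1 W=1 U=1 S=0
  [1] read 0x21 idx=0: raw=0x23007 flags P=1 W=1 U=1 S=0
  [2] read 0x23 idx=20: raw=0x26007 flags P=1 W=1 U=1 S=0
  ⇒ phys 0x26990  [3 reads]
#1 VA=0x6C1001990 (w,kernel):
  [0] read 0x1D idx=27: raw=0x2A007 flags P=1 W=1 U=1 S=0
  [1] read 0x2A idx=8: raw=0x2C007 flags P=1 W=1 U=1 S=0
  [2] read 0x2C idx=1: raw=0x30005 flags P=1 W=0 U=1 S=0
  ✗ PROTECTION_VIOLATION  [3 reads]

TLB: [["0x600014", "0x26"]]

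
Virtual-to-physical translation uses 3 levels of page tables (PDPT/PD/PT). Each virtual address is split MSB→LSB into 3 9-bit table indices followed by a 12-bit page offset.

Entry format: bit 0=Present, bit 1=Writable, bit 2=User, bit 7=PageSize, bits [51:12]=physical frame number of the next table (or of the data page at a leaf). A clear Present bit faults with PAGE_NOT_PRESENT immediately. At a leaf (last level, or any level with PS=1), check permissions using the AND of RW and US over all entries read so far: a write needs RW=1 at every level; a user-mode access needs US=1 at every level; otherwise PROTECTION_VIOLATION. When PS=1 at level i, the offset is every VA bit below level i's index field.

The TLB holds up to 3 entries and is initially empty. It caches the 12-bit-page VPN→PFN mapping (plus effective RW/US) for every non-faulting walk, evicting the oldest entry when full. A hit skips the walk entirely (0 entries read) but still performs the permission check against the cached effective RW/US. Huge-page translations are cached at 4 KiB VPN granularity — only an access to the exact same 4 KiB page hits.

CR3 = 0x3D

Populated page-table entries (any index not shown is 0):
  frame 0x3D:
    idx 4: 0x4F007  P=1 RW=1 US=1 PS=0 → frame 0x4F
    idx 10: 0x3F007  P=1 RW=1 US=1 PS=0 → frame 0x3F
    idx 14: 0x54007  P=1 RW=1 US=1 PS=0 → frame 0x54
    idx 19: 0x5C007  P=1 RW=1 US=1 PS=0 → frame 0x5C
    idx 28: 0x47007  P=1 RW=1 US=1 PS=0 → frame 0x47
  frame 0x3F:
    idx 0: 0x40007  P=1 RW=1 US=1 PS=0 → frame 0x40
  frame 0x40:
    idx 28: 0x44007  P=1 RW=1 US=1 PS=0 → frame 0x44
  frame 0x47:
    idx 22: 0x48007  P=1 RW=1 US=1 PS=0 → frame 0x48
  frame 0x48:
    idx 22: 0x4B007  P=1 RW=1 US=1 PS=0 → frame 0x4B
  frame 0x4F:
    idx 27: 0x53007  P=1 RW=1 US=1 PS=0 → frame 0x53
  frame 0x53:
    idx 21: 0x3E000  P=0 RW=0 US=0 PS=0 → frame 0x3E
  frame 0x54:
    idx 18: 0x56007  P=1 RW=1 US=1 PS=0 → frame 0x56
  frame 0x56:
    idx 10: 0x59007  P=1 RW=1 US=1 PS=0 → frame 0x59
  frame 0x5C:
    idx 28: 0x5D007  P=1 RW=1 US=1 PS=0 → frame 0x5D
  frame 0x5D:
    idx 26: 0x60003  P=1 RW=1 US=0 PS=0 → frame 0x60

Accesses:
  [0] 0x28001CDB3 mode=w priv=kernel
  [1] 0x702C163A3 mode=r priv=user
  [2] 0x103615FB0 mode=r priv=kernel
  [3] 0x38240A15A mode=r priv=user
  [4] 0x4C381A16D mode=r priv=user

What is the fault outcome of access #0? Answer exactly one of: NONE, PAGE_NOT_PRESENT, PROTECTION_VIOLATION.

Walk each access:
#0 VA=0x28001CDB3 (w,kernel):
  [0] read 0x3D idx=10: raw=0x3F007 flags P=1 W=1 U=1 S=0
  [1] read 0x3F idx=0: raw=0x40007 flags P=1 W=1 U=1 S=0
  [2] read 0x40 idx=28: raw=0x44007 flags P=1 W=1 U=1 S=0
  → PA=0x44DB3  (3 entries read)
#1 VA=0x702C163A3 (r,user):
  [0] read 0x3D idx=28: raw=0x47007 flags P=1 W=1 U=1 S=0
  [1] read 0x47 idx=22: raw=0x48007 flags P=1 W=1 U=1 S=0
  [2] read 0x48 idx=22: raw=0x4B007 flags P=1 W=1 U=1 S=0
  → PA=0x4B3A3  (3 entries read)
#2 VA=0x103615FB0 (r,kernel):
  [0] read 0x3D idx=4: raw=0x4F007 flags P=1 W=1 U=1 S=0
  [1] read 0x4F idx=27: raw=0x53007 flags P=1 W=1 U=1 S=0
  [2] read 0x53 idx=21: raw=0x3E000 flags P=0 W=0 U=0 S=0
  ✗ PAGE_NOT_PRESENT  [3 reads]
#3 VA=0x38240A15A (r,user):
  [0] read 0x3D idx=14: raw=0x54007 flags P=1 W=1 U=1 S=0
  [1] read 0x54 idx=18: raw=0x56007 flags P=1 W=1 U=1 S=0
  [2] read 0x56 idx=10: raw=0x59007 flags P=1 W=1 U=1 S=0
  → PA=0x5915A  (3 entries read)
#4 VA=0x4C381A16D (r,user):
  [0] read 0x3D idx=19: raw=0x5C007 flags P=1 W=1 U=1 S=0
  [1] read 0x5C idx=28: raw=0x5D007 flags P=1 W=1 U=1 S=0
  [2] read 0x5D idx=26: raw=0x60003 flags P=1 W=1 U=0 S=0
  ✗ PROTECTION_VIOLATION  [3 reads]

Access #0 fault: NONE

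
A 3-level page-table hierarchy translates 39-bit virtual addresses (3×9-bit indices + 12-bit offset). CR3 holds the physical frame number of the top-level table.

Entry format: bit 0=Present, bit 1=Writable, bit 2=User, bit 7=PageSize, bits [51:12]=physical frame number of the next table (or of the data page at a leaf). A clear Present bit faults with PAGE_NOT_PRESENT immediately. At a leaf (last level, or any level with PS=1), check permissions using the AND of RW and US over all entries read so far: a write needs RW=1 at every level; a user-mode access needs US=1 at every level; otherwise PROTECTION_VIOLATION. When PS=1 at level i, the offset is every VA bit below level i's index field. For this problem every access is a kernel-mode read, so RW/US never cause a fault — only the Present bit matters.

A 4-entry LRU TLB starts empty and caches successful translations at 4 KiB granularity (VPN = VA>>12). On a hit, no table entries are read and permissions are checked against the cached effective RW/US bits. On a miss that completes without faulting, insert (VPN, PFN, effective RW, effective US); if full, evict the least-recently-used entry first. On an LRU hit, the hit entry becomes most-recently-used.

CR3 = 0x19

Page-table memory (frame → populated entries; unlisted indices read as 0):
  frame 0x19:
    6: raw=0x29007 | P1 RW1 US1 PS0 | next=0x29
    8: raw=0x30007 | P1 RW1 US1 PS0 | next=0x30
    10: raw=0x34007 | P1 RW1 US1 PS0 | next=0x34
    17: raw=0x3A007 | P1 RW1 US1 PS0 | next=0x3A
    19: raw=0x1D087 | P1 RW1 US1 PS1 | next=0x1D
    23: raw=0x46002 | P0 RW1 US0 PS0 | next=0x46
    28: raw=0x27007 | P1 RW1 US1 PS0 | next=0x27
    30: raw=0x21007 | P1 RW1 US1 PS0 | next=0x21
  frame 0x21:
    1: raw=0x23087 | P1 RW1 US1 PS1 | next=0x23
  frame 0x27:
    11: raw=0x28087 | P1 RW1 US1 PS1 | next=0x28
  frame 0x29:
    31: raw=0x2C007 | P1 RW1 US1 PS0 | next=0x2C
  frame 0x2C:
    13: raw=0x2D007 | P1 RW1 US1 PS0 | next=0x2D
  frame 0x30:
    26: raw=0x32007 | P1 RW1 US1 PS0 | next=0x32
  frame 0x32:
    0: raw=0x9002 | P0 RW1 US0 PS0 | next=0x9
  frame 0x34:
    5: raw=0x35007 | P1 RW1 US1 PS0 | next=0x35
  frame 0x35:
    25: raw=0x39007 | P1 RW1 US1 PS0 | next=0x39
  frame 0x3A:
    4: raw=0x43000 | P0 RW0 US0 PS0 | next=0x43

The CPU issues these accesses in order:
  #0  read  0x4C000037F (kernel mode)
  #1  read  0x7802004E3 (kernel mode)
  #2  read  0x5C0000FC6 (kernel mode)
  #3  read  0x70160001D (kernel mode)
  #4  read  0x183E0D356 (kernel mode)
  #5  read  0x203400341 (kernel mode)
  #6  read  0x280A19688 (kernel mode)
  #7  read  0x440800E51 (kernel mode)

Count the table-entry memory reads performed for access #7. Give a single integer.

Per-access translation:
#0 VA=0x4C000037F (r,kernel):
  L0 @0x19[19] → 0x1D087  P=1,RW=1,US=1,PS=1
  ⇒ phys 0x1D37F (huge @L0)  [1 reads]
#1 VA=0x7802004E3 (r,kernel):
  L0 @0x19[30] → 0x21007  P=1,RW=1,US=1,PS=0
  L1 @0x21[1] → 0x23087  P=1,RW=1,US=1,PS=1
  ⇒ phys 0x234E3 (huge @L1)  [2 reads]
#2 VA=0x5C0000FC6 (r,kernel):
  L0 @0x19[23] → 0x46002  P=0,RW=1,US=0,PS=0
  ⇒ fault: PAGE_NOT_PRESENT  — 1 lookups
#3 VA=0x70160001D (r,kernel):
  L0 @0x19[28] → 0x27007  P=1,RW=1,US=1,PS=0
  L1 @0x27[11] → 0x28087  P=1,RW=1,US=1,PS=1
  ⇒ phys 0x2801D (huge @L1)  [2 reads]
#4 VA=0x183E0D356 (r,kernel):
  L0 @0x19[6] → 0x29007  P=1,RW=1,US=1,PS=0
  L1 @0x29[31] → 0x2C007  P=1,RW=1,US=1,PS=0
  L2 @0x2C[13] → 0x2D007  P=1,RW=1,US=1,PS=0
  ⇒ phys 0x2D356  [3 reads]
#5 VA=0x203400341 (r,kernel):
  L0 @0x19[8] → 0x30007  P=1,RW=1,US=1,PS=0
  L1 @0x30[26] → 0x32007  P=1,RW=1,US=1,PS=0
  L2 @0x32[0] → 0x9002  P=0,RW=1,US=0,PS=0
  ⇒ fault: PAGE_NOT_PRESENT  — 3 lookups
#6 VA=0x280A19688 (r,kernel):
  L0 @0x19[10] → 0x34007  P=1,RW=1,US=1,PS=0
  L1 @0x34[5] → 0x35007  P=1,RW=1,US=1,PS=0
  L2 @0x35[25] → 0x39007  P=1,RW=1,US=1,PS=0
  ⇒ phys 0x39688  [3 reads]
#7 VA=0x440800E51 (r,kernel):
  L0 @0x19[17] → 0x3A007  P=1,RW=1,US=1,PS=0
  L1 @0x3A[4] → 0x43000  P=0,RW=0,US=0,PS=0
  ⇒ fault: PAGE_NOT_PRESENT  — 2 lookups

Entries read for #7: 2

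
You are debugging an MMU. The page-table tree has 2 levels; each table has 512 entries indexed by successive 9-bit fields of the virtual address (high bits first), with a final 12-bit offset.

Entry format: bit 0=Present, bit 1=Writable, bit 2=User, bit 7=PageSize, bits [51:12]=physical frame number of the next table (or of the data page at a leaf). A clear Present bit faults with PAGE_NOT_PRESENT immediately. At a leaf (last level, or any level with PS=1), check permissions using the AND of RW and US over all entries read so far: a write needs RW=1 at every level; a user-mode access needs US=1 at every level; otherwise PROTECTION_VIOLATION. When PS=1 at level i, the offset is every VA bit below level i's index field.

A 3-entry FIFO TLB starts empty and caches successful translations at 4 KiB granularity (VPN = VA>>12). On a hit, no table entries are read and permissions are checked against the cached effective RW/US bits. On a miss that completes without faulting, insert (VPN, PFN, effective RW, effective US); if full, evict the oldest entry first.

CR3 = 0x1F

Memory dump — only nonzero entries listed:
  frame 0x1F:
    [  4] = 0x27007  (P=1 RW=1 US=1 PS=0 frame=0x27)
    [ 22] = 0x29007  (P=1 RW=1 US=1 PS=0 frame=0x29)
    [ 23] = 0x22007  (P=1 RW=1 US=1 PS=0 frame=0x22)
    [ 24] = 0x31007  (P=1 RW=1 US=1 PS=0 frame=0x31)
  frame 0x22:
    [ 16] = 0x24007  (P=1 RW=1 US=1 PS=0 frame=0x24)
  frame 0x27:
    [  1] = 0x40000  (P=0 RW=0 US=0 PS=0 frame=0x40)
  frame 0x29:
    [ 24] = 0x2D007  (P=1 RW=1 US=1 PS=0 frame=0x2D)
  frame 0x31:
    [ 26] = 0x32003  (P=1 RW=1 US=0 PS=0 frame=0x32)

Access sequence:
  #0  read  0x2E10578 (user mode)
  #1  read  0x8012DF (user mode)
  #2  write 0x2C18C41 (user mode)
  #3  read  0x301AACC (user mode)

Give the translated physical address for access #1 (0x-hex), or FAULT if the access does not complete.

Per-access translation:
#0 VA=0x2E10578 (r,user):
  [0] read 0x1F idx=23: raw=0x22007 flags P=1 W=1 U=1 S=0
  [1] read 0x22 idx=16: raw=0x24007 flags P=1 W=1 U=1 S=0
  → PA=0x24578  (2 entries read)
#1 VA=0x8012DF (r,user):
  [0] read 0x1F idx=4: raw=0x27007 flags P=1 W=1 U=1 S=0
  [1] read 0x27 idx=1: raw=0x40000 flags P=0 W=0 U=0 S=0
  → PAGE_NOT_PRESENT  (2 entries read)
#2 VA=0x2C18C41 (w,user):
  [0] read 0x1F idx=22: raw=0x29007 flags P=1 W=1 U=1 S=0
  [1] read 0x29 idx=24: raw=0x2D007 flags P=1 W=1 U=1 S=0
  → PA=0x2DC41  (2 entries read)
#3 VA=0x301AACC (r,user):
  [0] read 0x1F idx=24: raw=0x31007 flags P=1 W=1 U=1 S=0
  [1] read 0x31 idx=26: raw=0x32003 flags P=1 W=1 U=0 S=0
  → PROTECTION_VIOLATION  (2 entries read)

Access #1 PA: FAULT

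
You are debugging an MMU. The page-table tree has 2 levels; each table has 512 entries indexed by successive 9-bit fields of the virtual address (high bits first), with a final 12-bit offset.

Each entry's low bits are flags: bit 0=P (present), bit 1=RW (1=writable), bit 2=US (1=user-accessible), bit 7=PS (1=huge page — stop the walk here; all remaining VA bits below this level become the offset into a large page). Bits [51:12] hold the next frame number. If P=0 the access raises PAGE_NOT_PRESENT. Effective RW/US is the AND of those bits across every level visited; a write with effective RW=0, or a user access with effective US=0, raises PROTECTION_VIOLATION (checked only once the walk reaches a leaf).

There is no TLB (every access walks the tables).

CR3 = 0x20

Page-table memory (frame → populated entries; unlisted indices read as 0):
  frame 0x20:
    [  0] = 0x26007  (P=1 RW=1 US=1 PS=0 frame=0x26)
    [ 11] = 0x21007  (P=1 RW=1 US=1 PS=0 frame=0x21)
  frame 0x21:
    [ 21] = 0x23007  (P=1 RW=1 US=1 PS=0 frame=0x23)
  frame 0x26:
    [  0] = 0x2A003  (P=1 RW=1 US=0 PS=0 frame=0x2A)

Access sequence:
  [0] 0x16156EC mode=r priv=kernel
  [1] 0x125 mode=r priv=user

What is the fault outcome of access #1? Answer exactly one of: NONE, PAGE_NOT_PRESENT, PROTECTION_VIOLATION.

Per-access translation:
#0 VA=0x16156EC (r,kernel):
  lvl0: tbl 0x20, slot 11 ⇒ 0x21007 (P1/RW1/US1/PS0)
  lvl1: tbl 0x21, slot 21 ⇒ 0x23007 (P1/RW1/US1/PS0)
  ✓ 0x236EC  — 2 lookups
#1 VA=0x125 (r,user):
  lvl0: tbl 0x20, slot 0 ⇒ 0x26007 (P1/RW1/US1/PS0)
  lvl1: tbl 0x26, slot 0 ⇒ 0x2A003 (P1/RW1/US0/PS0)
  ⇒ fault: PROTECTION_VIOLATION  — 2 lookups

Access #1 fault: PROTECTION_VIOLATION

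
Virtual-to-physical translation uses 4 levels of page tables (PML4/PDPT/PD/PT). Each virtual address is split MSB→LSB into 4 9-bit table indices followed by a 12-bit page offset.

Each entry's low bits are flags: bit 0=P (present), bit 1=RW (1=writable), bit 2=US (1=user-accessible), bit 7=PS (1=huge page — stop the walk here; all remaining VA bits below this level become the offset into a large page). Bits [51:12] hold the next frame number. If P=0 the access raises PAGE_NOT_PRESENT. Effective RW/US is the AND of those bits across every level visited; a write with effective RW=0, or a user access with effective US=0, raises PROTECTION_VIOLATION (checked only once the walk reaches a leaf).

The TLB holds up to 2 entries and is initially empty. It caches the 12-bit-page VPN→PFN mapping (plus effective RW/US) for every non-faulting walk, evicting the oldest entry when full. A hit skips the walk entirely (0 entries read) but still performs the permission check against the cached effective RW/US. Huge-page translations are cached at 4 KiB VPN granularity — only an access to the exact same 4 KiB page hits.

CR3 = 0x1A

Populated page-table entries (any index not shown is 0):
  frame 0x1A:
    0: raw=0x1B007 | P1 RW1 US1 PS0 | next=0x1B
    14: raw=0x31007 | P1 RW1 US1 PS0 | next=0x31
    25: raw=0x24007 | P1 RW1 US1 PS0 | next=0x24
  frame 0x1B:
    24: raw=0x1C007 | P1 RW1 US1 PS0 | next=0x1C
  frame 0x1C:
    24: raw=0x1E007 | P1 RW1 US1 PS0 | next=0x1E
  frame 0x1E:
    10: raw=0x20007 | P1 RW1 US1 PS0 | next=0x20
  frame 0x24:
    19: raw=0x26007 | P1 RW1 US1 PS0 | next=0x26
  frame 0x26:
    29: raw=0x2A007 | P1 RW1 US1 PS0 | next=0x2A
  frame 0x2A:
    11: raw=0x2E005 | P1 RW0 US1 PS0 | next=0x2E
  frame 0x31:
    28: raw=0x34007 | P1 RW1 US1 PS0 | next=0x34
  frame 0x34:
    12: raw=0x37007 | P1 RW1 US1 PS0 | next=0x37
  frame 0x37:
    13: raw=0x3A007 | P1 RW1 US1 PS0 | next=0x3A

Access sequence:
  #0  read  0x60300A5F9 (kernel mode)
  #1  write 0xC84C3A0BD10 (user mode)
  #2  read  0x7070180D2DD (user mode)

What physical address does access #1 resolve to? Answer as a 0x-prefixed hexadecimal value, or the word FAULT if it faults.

Per-access translation:
#0 VA=0x60300A5F9 (r,kernel):
  L0 @0x1A[0] → 0x1B007  P=1,RW=1,US=1,PS=0
  L1 @0x1B[24] → 0x1C007  P=1,RW=1,US=1,PS=0
  L2 @0x1C[24] → 0x1E007  P=1,RW=1,US=1,PS=0
  L3 @0x1E[10] → 0x20007  P=1,RW=1,US=1,PS=0
  ✓ 0x205F9  — 4 lookups
#1 VA=0xC84C3A0BD10 (w,user):
  L0 @0x1A[25] → 0x24007  P=1,RW=1,US=1,PS=0
  L1 @0x24[19] → 0x26007  P=1,RW=1,US=1,PS=0
  L2 @0x26[29] → 0x2A007  P=1,RW=1,US=1,PS=0
  L3 @0x2A[11] → 0x2E005  P=1,RW=0,US=1,PS=0
  → PROTECTION_VIOLATION  (4 entries read)
#2 VA=0x7070180D2DD (r,user):
  L0 @0x1A[14] → 0x31007  P=1,RW=1,US=1,PS=0
  L1 @0x31[28] → 0x34007  P=1,RW=1,US=1,PS=0
  L2 @0x34[12] → 0x37007  P=1,RW=1,US=1,PS=0
  L3 @0x37[13] → 0x3A007  P=1,RW=1,US=1,PS=0
  ✓ 0x3A2DD  — 4 lookups

Access #1 PA: FAULT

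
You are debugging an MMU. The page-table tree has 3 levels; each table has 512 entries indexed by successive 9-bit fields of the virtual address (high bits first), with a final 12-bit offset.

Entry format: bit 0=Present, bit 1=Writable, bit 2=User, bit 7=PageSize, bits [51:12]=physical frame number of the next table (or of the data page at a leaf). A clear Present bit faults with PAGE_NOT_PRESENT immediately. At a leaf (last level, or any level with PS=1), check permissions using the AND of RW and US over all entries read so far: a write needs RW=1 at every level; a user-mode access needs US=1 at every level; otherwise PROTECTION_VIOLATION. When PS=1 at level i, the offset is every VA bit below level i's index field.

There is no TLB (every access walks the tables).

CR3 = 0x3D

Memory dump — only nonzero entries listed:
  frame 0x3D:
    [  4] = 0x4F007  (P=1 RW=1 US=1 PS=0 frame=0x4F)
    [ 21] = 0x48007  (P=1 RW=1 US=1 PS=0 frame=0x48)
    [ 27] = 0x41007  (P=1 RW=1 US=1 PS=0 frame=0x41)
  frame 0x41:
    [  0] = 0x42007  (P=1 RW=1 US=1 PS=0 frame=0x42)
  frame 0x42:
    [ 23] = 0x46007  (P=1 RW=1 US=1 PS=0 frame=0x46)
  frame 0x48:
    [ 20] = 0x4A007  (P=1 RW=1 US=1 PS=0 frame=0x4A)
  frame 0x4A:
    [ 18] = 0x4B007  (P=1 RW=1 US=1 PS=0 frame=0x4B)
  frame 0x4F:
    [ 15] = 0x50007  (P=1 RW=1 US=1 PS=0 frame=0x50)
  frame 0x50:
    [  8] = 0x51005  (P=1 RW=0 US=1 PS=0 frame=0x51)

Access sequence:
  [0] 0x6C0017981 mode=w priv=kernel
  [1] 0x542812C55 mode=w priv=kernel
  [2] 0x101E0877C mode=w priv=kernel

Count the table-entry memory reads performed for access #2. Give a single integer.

Trace:
#0 VA=0x6C0017981 (w,kernel):
  [0] read 0x3D idx=27: raw=0x41007 flags P=1 W=1 U=1 S=0
  [1] read 0x41 idx=0: raw=0x42007 flags P=1 W=1 U=1 S=0
  [2] read 0x42 idx=23: raw=0x46007 flags P=1 W=1 U=1 S=0
  ⇒ phys 0x46981  [3 reads]
#1 VA=0x542812C55 (w,kernel):
  [0] read 0x3D idx=21: raw=0x48007 flags P=1 W=1 U=1 S=0
  [1] read 0x48 idx=20: raw=0x4A007 flags P=1 W=1 U=1 S=0
  [2] read 0x4A idx=18: raw=0x4B007 flags P=1 W=1 U=1 S=0
  ⇒ phys 0x4BC55  [3 reads]
#2 VA=0x101E0877C (w,kernel):
  [0] read 0x3D idx=4: raw=0x4F007 flags P=1 W=1 U=1 S=0
  [1] read 0x4F idx=15: raw=0x50007 flags P=1 W=1 U=1 S=0
  [2] read 0x50 idx=8: raw=0x51005 flags P=1 W=0 U=1 S=0
  ⇒ fault: PROTECTION_VIOLATION  — 3 lookups

Entries read for #2: 3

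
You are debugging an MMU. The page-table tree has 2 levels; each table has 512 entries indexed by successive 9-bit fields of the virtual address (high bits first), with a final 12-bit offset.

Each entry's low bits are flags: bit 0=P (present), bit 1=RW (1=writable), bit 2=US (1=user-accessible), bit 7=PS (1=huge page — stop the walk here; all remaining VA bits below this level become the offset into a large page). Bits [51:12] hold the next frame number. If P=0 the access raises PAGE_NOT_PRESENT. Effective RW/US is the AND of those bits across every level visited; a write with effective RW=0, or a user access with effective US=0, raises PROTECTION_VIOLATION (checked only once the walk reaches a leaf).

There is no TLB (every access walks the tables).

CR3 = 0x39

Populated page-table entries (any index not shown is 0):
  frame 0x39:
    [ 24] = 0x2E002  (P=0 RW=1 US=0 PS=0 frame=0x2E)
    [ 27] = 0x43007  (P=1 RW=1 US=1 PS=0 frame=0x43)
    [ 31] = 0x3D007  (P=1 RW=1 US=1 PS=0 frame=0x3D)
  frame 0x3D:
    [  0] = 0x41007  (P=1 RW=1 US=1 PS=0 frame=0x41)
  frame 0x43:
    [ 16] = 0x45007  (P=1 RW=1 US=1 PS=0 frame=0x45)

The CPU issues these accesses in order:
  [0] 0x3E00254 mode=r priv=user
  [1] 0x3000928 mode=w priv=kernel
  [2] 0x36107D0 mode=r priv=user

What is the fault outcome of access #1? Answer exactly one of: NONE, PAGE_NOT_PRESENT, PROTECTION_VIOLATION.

Per-access translation:
#0 VA=0x3E00254 (r,user):
  [0] read 0x39 idx=31: raw=0x3D007 flags P=1 W=1 U=1 S=0
  [1] read 0x3D idx=0: raw=0x41007 flags P=1 W=1 U=1 S=0
  ✓ 0x41254  — 2 lookups
#1 VA=0x3000928 (w,kernel):
  [0] read 0x39 idx=24: raw=0x2E002 flags P=0 W=1 U=0 S=0
  ✗ PAGE_NOT_PRESENT  [1 reads]
#2 VA=0x36107D0 (r,user):
  [0] read 0x39 idx=27: raw=0x43007 flags P=1 W=1 U=1 S=0
  [1] read 0x43 idx=16: raw=0x45007 flags P=1 W=1 U=1 S=0
  ✓ 0x457D0  — 2 lookups

Access #1 fault: PAGE_NOT_PRESENT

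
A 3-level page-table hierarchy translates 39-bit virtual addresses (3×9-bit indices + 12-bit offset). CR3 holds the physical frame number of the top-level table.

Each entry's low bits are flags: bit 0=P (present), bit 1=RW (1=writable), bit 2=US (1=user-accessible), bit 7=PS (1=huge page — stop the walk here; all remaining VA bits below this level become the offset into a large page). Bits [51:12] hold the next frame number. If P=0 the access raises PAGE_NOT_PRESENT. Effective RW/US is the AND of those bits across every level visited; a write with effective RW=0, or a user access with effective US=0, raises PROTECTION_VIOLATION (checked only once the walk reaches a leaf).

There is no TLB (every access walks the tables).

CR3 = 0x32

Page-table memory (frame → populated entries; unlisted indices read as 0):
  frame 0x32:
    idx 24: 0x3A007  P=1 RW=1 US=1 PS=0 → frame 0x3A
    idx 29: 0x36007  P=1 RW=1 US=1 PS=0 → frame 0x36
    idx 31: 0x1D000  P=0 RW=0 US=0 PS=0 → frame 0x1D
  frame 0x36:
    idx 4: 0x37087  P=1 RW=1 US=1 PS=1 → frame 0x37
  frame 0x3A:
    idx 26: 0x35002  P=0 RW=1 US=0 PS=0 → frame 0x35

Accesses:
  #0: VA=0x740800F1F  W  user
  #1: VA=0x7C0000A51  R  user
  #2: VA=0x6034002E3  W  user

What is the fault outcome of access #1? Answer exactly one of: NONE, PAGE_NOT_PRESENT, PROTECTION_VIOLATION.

Walk each access:
#0 VA=0x740800F1F (w,user):
  lvl0: tbl 0x32, slot 29 ⇒ 0x36007 (P1/RW1/US1/PS0)
  lvl1: tbl 0x36, slot 4 ⇒ 0x37087 (P1/RW1/US1/PS1)
  ⇒ phys 0x37F1F (huge @L1)  [2 reads]
#1 VA=0x7C0000A51 (r,user):
  lvl0: tbl 0x32, slot 31 ⇒ 0x1D000 (P0/RW0/US0/PS0)
  → PAGE_NOT_PRESENT  (1 entries read)
#2 VA=0x6034002E3 (w,user):
  lvl0: tbl 0x32, slot 24 ⇒ 0x3A007 (P1/RW1/US1/PS0)
  lvl1: tbl 0x3A, slot 26 ⇒ 0x35002 (P0/RW1/US0/PS0)
  → PAGE_NOT_PRESENT  (2 entries read)

Access #1 fault: PAGE_NOT_PRESENT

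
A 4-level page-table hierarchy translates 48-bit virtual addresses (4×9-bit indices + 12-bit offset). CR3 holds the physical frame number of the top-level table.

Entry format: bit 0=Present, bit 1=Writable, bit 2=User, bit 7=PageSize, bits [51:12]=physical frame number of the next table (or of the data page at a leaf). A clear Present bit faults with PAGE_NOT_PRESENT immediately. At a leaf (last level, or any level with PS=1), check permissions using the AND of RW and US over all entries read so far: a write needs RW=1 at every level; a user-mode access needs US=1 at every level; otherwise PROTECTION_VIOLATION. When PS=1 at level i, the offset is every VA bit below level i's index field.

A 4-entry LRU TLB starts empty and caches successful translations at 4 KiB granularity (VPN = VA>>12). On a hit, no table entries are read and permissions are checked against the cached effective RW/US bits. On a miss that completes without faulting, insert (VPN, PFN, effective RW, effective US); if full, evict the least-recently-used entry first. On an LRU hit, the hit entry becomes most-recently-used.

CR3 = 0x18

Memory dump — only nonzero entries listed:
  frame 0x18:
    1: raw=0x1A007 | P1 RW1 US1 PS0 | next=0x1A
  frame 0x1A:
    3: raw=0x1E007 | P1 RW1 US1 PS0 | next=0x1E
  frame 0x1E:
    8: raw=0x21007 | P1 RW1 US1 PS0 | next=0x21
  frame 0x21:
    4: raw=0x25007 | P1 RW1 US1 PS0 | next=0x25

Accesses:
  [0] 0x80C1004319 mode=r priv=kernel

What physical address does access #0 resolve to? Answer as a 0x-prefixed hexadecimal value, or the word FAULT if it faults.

Walk each access:
#0 VA=0x80C1004319 (r,kernel):
  lvl0: tbl 0x18, slot 1 ⇒ 0x1A007 (P1/RW1/US1/PS0)
  lvl1: tbl 0x1A, slot 3 ⇒ 0x1E007 (P1/RW1/US1/PS0)
  lvl2: tbl 0x1E, slot 8 ⇒ 0x21007 (P1/RW1/US1/PS0)
  lvl3: tbl 0x21, slot 4 ⇒ 0x25007 (P1/RW1/US1/PS0)
  ✓ 0x25319  — 4 lookups

Access #0 PA: 0x25319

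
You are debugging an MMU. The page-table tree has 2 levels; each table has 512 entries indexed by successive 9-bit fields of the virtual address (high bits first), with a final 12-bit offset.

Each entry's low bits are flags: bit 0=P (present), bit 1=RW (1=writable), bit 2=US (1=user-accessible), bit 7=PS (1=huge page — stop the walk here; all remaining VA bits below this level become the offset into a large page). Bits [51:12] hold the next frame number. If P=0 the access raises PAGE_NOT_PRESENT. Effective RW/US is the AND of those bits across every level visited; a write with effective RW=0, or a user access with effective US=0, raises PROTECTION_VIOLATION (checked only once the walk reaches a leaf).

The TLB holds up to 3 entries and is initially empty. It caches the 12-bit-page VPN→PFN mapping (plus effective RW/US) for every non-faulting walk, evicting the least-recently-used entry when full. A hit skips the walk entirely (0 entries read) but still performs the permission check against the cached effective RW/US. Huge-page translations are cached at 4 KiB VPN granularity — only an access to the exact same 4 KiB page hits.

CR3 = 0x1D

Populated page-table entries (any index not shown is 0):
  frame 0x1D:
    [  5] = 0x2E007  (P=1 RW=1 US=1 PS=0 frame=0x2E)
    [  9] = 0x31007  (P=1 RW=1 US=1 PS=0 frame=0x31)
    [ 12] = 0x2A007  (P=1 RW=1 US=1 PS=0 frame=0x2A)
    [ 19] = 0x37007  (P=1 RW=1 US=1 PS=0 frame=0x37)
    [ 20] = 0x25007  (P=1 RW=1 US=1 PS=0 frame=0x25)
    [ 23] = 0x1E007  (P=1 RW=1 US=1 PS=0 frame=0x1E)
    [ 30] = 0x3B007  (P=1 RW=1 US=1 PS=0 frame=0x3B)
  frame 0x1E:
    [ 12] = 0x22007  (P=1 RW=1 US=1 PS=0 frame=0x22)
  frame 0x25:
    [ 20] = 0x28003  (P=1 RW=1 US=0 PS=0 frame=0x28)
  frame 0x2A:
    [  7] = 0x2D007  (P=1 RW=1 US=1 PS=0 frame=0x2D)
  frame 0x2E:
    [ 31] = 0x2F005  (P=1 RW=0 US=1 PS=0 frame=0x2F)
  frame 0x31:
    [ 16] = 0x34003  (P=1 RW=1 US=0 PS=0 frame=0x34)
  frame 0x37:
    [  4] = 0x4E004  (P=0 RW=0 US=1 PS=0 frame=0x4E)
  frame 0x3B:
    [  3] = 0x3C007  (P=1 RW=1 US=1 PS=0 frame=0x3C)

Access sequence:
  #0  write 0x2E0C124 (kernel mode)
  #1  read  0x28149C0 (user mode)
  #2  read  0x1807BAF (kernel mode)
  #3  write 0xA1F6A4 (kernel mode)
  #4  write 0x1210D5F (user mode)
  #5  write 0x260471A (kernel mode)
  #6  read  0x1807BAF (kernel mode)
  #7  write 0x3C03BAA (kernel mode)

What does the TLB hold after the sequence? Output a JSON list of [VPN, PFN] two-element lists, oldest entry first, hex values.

Per-access translation:
#0 VA=0x2E0C124 (w,kernel):
  [0] read 0x1D idx=23: raw=0x1E007 flags P=1 W=1 U=1 S=0
  [1] read 0x1E idx=12: raw=0x22007 flags P=1 W=1 U=1 S=0
  → PA=0x22124  (2 entries read)
#1 VA=0x28149C0 (r,user):
  [0] read 0x1D idx=20: raw=0x25007 flags P=1 W=1 U=1 S=0
  [1] read 0x25 idx=20: raw=0x28003 flags P=1 W=1 U=0 S=0
  ⇒ fault: PROTECTION_VIOLATION  — 2 lookups
#2 VA=0x1807BAF (r,kernel):
  [0] read 0x1D idx=12: raw=0x2A007 flags P=1 W=1 U=1 S=0
  [1] read 0x2A idx=7: raw=0x2D007 flags P=1 W=1 U=1 S=0
  → PA=0x2DBAF  (2 entries read)
#3 VA=0xA1F6A4 (w,kernel):
  [0] read 0x1D idx=5: raw=0x2E007 flags P=1 W=1 U=1 S=0
  [1] read 0x2E idx=31: raw=0x2F005 flags P=1 W=0 U=1 S=0
  ⇒ fault: PROTECTION_VIOLATION  — 2 lookups
#4 VA=0x1210D5F (w,user):
  [0] read 0x1D idx=9: raw=0x31007 flags P=1 W=1 U=1 S=0
  [1] read 0x31 idx=16: raw=0x34003 flags P=1 W=1 U=0 S=0
  ⇒ fault: PROTECTION_VIOLATION  — 2 lookups
#5 VA=0x260471A (w,kernel):
  [0] read 0x1D idx=19: raw=0x37007 flags P=1 W=1 U=1 S=0
  [1] read 0x37 idx=4: raw=0x4E004 flags P=0 W=0 U=1 S=0
  ⇒ fault: PAGE_NOT_PRESENT  — 2 lookups
#6 VA=0x1807BAF (r,kernel):
  TLB hit vpn=0x1807 → PA=0x2DBAF
#7 VA=0x3C03BAA (w,kernel):
  [0] read 0x1D idx=30: raw=0x3B007 flags P=1 W=1 U=1 S=0
  [1] read 0x3B idx=3: raw=0x3C007 flags P=1 W=1 U=1 S=0
  → PA=0x3CBAA  (2 entries read)

TLB: [["0x2E0C", "0x22"], ["0x1807", "0x2D"], ["0x3C03", "0x3C"]]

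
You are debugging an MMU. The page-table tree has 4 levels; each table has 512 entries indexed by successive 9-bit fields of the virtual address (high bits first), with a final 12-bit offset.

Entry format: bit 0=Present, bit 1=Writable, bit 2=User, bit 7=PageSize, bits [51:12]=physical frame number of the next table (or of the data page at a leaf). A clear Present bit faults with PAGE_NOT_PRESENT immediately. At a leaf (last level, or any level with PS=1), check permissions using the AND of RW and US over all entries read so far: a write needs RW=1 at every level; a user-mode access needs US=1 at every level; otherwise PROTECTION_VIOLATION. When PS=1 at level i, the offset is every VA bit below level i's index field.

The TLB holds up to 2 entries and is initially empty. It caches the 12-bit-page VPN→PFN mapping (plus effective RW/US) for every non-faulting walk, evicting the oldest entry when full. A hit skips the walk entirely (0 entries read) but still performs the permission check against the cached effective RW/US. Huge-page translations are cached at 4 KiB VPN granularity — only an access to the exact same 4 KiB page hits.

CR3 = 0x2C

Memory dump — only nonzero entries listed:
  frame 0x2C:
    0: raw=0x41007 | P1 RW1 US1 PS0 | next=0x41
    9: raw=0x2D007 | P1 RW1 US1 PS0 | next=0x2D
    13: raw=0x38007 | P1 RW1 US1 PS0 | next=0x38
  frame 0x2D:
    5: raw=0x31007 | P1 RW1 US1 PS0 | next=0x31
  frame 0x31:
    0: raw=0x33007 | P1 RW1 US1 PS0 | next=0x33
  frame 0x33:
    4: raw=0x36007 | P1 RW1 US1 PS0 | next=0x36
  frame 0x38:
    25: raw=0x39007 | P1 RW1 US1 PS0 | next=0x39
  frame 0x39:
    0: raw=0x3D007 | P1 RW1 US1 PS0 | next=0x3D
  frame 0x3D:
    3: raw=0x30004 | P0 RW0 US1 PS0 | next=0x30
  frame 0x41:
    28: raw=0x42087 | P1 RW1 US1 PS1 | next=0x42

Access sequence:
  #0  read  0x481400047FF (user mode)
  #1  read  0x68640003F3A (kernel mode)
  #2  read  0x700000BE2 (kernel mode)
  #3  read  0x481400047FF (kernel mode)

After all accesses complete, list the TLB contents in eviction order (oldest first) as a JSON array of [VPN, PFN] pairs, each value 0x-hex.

Trace:
#0 VA=0x481400047FF (r,user):
  L0 @0x2C[9] → 0x2D007  P=1,RW=1,US=1,PS=0
  L1 @0x2D[5] → 0x31007  P=1,RW=1,US=1,PS=0
  L2 @0x31[0] → 0x33007  P=1,RW=1,US=1,PS=0
  L3 @0x33[4] → 0x36007  P=1,RW=1,US=1,PS=0
  → PA=0x367FF  (4 entries read)
#1 VA=0x68640003F3A (r,kernel):
  L0 @0x2C[13] → 0x38007  P=1,RW=1,US=1,PS=0
  L1 @0x38[25] → 0x39007  P=1,RW=1,US=1,PS=0
  L2 @0x39[0] → 0x3D007  P=1,RW=1,US=1,PS=0
  L3 @0x3D[3] → 0x30004  P=0,RW=0,US=1,PS=0
  ⇒ fault: PAGE_NOT_PRESENT  — 4 lookups
#2 VA=0x700000BE2 (r,kernel):
  L0 @0x2C[0] → 0x41007  P=1,RW=1,US=1,PS=0
  L1 @0x41[28] → 0x42087  P=1,RW=1,US=1,PS=1
  → PA=0x42BE2 (huge @L1)  (2 entries read)
#3 VA=0x481400047FF (r,kernel):
  TLB hit vpn=0x48140004 → PA=0x367FF

TLB: [["0x48140004", "0x36"], ["0x700000", "0x42"]]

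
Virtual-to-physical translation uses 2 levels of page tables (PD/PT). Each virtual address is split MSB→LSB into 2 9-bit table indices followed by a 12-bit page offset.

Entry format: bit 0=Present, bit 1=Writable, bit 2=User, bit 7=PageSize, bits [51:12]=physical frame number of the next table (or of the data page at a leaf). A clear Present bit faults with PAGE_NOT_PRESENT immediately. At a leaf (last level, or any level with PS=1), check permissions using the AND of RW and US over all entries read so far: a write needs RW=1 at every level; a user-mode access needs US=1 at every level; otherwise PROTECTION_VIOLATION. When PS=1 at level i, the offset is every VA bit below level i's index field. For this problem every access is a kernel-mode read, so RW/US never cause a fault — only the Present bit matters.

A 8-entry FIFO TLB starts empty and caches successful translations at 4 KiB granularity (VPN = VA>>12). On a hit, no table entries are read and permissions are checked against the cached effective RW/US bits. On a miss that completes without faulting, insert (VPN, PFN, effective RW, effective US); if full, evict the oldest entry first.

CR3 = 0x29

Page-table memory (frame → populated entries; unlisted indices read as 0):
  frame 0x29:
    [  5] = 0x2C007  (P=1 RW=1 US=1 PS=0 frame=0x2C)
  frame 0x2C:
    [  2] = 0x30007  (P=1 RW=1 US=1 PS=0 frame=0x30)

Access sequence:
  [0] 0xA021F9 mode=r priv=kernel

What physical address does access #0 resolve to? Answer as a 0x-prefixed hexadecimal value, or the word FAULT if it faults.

Trace:
#0 VA=0xA021F9 (r,kernel):
  [0] read 0x29 idx=5: raw=0x2C007 flags P=1 W=1 U=1 S=0
  [1] read 0x2C idx=2: raw=0x30007 flags P=1 W=1 U=1 S=0
  ✓ 0x301F9  — 2 lookups

Access #0 PA: 0x301F9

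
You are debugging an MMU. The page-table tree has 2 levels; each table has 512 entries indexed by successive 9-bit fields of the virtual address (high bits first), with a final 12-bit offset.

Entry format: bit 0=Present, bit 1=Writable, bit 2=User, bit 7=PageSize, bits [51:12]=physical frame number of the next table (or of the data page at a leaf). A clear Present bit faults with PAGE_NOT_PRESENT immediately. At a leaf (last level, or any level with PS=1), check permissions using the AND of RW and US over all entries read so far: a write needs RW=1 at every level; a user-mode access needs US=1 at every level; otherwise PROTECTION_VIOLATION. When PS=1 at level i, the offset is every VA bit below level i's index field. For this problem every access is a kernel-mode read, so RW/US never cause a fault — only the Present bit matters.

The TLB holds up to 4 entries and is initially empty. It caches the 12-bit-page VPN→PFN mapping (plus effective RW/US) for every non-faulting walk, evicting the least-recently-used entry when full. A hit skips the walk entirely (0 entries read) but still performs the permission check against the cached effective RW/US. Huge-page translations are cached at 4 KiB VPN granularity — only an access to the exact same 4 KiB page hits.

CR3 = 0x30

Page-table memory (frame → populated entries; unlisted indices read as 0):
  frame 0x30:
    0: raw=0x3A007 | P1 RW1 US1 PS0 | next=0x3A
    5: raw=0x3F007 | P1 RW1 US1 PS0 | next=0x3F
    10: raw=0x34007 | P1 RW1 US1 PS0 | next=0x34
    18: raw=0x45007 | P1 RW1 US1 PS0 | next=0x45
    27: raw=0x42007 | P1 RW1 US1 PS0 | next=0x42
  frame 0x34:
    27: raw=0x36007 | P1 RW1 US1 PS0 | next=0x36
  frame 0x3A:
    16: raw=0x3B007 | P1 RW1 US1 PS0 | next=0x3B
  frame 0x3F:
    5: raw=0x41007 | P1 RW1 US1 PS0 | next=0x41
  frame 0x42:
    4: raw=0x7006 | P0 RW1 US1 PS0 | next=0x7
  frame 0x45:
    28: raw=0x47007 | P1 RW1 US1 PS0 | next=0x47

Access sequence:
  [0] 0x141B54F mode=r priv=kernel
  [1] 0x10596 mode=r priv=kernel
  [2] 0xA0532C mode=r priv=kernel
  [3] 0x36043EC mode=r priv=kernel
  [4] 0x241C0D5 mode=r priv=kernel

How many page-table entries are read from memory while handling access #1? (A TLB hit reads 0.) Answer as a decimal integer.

Walk each access:
#0 VA=0x141B54F (r,kernel):
  L0 @0x30[10] → 0x34007  P=1,RW=1,US=1,PS=0
  L1 @0x34[27] → 0x36007  P=1,RW=1,US=1,PS=0
  ⇒ phys 0x3654F  [2 reads]
#1 VA=0x10596 (r,kernel):
  L0 @0x30[0] → 0x3A007  P=1,RW=1,US=1,PS=0
  L1 @0x3A[16] → 0x3B007  P=1,RW=1,US=1,PS=0
  ⇒ phys 0x3B596  [2 reads]
#2 VA=0xA0532C (r,kernel):
  L0 @0x30[5] → 0x3F007  P=1,RW=1,US=1,PS=0
  L1 @0x3F[5] → 0x41007  P=1,RW=1,US=1,PS=0
  ⇒ phys 0x4132C  [2 reads]
#3 VA=0x36043EC (r,kernel):
  L0 @0x30[27] → 0x42007  P=1,RW=1,US=1,PS=0
  L1 @0x42[4] → 0x7006  P=0,RW=1,US=1,PS=0
  → PAGE_NOT_PRESENT  (2 entries read)
#4 VA=0x241C0D5 (r,kernel):
  L0 @0x30[18] → 0x45007  P=1,RW=1,US=1,PS=0
  L1 @0x45[28] → 0x47007  P=1,RW=1,US=1,PS=0
  ⇒ phys 0x470D5  [2 reads]

Entries read for #1: 2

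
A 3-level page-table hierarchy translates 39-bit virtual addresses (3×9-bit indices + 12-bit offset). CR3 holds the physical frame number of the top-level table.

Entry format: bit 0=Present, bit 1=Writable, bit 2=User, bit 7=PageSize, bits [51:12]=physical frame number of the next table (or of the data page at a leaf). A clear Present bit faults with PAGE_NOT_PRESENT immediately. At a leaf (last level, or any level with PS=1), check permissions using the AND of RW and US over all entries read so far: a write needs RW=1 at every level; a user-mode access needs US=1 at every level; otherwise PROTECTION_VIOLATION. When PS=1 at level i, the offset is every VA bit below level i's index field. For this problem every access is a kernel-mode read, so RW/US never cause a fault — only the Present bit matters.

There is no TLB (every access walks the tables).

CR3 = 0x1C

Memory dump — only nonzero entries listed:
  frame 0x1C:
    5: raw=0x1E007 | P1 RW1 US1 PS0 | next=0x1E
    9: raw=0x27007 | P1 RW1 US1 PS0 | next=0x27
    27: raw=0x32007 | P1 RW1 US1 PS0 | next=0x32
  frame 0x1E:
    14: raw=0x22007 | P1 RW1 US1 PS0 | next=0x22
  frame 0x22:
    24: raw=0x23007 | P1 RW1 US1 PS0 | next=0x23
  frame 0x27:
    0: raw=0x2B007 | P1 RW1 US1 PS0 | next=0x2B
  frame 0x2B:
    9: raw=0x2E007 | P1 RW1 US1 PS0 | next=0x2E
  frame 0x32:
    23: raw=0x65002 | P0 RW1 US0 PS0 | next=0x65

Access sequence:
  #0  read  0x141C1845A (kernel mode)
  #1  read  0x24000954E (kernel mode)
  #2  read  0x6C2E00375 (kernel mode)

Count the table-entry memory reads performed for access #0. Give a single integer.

Walk each access:
#0 VA=0x141C1845A (r,kernel):
  lvl0: tbl 0x1C, slot 5 ⇒ 0x1E007 (P1/RW1/US1/PS0)
  lvl1: tbl 0x1E, slot 14 ⇒ 0x22007 (P1/RW1/US1/PS0)
  lvl2: tbl 0x22, slot 24 ⇒ 0x23007 (P1/RW1/US1/PS0)
  ✓ 0x2345A  — 3 lookups
#1 VA=0x24000954E (r,kernel):
  lvl0: tbl 0x1C, slot 9 ⇒ 0x27007 (P1/RW1/US1/PS0)
  lvl1: tbl 0x27, slot 0 ⇒ 0x2B007 (P1/RW1/US1/PS0)
  lvl2: tbl 0x2B, slot 9 ⇒ 0x2E007 (P1/RW1/US1/PS0)
  ✓ 0x2E54E  — 3 lookups
#2 VA=0x6C2E00375 (r,kernel):
  lvl0: tbl 0x1C, slot 27 ⇒ 0x32007 (P1/RW1/US1/PS0)
  lvl1: tbl 0x32, slot 23 ⇒ 0x65002 (P0/RW1/US0/PS0)
  ⇒ fault: PAGE_NOT_PRESENT  — 2 lookups

Entries read for #0: 3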